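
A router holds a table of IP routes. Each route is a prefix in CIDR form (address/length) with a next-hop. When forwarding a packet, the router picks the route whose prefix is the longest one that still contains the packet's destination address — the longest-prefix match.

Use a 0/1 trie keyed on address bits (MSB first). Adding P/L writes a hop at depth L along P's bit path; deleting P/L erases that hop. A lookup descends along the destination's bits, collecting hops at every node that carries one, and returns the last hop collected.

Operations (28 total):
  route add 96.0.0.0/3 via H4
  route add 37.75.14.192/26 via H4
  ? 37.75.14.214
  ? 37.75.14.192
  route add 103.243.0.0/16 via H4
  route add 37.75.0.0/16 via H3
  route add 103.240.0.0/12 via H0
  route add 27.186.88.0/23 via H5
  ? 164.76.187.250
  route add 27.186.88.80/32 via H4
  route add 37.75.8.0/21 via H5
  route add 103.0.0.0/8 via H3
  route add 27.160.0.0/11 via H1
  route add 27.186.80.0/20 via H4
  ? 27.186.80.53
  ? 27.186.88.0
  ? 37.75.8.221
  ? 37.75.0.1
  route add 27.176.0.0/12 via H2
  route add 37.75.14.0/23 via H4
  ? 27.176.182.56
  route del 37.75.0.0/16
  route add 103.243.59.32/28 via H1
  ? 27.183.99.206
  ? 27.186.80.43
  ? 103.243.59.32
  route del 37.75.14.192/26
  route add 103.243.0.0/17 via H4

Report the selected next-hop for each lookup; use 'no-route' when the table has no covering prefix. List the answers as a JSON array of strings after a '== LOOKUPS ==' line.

Process each operation:
  + 96.0.0.0/3 (H4) depth=3
  + 37.75.14.192/26 (H4) depth=26
  ? 37.75.14.214  path d0:-→d1:-→d2:-→d3:-→d4:-→d5:-→d6:-→d7:-→d8:-→d9:-→d10:-→d11:-→d12:-→d13:-→d14:-→d15:-→d16:-→d17:-→d18:-→d19:-→d20:-→d21:-→d22:-→d23:-→d24:-→d25:-→d26:H4  best=H4
  ? 37.75.14.192  path d0:-→d1:-→d2:-→d3:-→d4:-→d5:-→d6:-→d7:-→d8:-→d9:-→d10:-→d11:-→d12:-→d13:-→d14:-→d15:-→d16:-→d17:-→d18:-→d19:-→d20:-→d21:-→d22:-→d23:-→d24:-→d25:-→d26:H4  best=H4
  + 103.243.0.0/16 (H4) depth=16
  + 37.75.0.0/16 (H3) depth=16
  + 103.240.0.0/12 (H0) depth=12
  + 27.186.88.0/23 (H5) depth=23
  ? 164.76.187.250  path d0:-  best=no-route
  + 27.186.88.80/32 (H4) depth=32
  + 37.75.8.0/21 (H5) depth=21
  + 103.0.0.0/8 (H3) depth=8
  + 27.160.0.0/11 (H1) depth=11
  + 27.186.80.0/20 (H4) depth=20
  ? 27.186.80.53  path d0:-→d1:-→d2:-→d3:-→d4:-→d5:-→d6:-→d7:-→d8:-→d9:-→d10:-→d11:H1→d12:-→d13:-→d14:-→d15:-→d16:-→d17:-→d18:-→d19:-→d20:H4  best=H4
  ? 27.186.88.0  path d0:-→d1:-→d2:-→d3:-→d4:-→d5:-→d6:-→d7:-→d8:-→d9:-→d10:-→d11:H1→d12:-→d13:-→d14:-→d15:-→d16:-→d17:-→d18:-→d19:-→d20:H4→d21:-→d22:-→d23:H5→d24:-→d25:-  best=H5
  ? 37.75.8.221  path d0:-→d1:-→d2:-→d3:-→d4:-→d5:-→d6:-→d7:-→d8:-→d9:-→d10:-→d11:-→d12:-→d13:-→d14:-→d15:-→d16:H3→d17:-→d18:-→d19:-→d20:-→d21:H5  best=H5
  ? 37.75.0.1  path d0:-→d1:-→d2:-→d3:-→d4:-→d5:-→d6:-→d7:-→d8:-→d9:-→d10:-→d11:-→d12:-→d13:-→d14:-→d15:-→d16:H3→d17:-→d18:-→d19:-→d20:-  best=H3
  + 27.176.0.0/12 (H2) depth=12
  + 37.75.14.0/23 (H4) depth=23
  ? 27.176.182.56  path d0:-→d1:-→d2:-→d3:-→d4:-→d5:-→d6:-→d7:-→d8:-→d9:-→d10:-→d11:H1→d12:H2  best=H2
  - 37.75.0.0/16 clear@16
  + 103.243.59.32/28 (H1) depth=28
  ? 27.183.99.206  path d0:-→d1:-→d2:-→d3:-→d4:-→d5:-→d6:-→d7:-→d8:-→d9:-→d10:-→d11:H1→d12:H2  best=H2
  ? 27.186.80.43  path d0:-→d1:-→d2:-→d3:-→d4:-→d5:-→d6:-→d7:-→d8:-→d9:-→d10:-→d11:H1→d12:H2→d13:-→d14:-→d15:-→d16:-→d17:-→d18:-→d19:-→d20:H4  best=H4
  ? 103.243.59.32  path d0:-→d1:-→d2:-→d3:H4→d4:-→d5:-→d6:-→d7:-→d8:H3→d9:-→d10:-→d11:-→d12:H0→d13:-→d14:-→d15:-→d16:H4→d17:-→d18:-→d19:-→d20:-→d21:-→d22:-→d23:-→d24:-→d25:-→d26:-→d27:-→d28:H1  best=H1
  - 37.75.14.192/26 clear@26
  + 103.243.0.0/17 (H4) depth=17

== LOOKUPS ==
["H4","H4","no-route","H4","H5","H5","H3","H2","H2","H4","H1"]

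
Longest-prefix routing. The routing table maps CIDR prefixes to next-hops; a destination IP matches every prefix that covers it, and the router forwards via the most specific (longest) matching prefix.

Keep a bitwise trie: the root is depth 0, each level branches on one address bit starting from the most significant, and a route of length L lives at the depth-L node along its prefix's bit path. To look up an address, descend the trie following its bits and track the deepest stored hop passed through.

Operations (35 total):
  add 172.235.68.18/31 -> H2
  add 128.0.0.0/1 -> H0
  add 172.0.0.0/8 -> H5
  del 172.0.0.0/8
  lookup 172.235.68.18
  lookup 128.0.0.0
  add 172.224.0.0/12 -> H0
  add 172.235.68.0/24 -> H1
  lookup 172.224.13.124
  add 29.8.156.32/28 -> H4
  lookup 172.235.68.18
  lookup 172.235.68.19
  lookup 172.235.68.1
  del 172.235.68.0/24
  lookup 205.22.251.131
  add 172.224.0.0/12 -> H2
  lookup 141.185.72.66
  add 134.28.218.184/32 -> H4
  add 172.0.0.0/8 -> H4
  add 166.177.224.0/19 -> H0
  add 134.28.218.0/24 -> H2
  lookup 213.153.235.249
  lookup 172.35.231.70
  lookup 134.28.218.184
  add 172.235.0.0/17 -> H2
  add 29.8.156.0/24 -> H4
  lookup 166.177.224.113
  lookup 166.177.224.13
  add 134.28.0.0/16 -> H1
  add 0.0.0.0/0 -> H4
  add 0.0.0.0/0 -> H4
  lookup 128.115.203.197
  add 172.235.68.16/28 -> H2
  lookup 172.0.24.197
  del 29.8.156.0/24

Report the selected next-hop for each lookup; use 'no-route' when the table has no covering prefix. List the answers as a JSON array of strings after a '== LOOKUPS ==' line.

Trace:
  add 172.235.68.18/31 -> H2 at depth 31
  add 128.0.0.0/1 -> H0 at depth 1
  add 172.0.0.0/8 -> H5 at depth 8
  - 172.0.0.0/8 clear@8
  Q 172.235.68.18: descend 1010110011101011010001000001001 ; hops seen [H0,H2] ; pick H2
  Q 128.0.0.0: descend 10 ; hops seen [H0] ; pick H0
  add 172.224.0.0/12 -> H0 at depth 12
  add 172.235.68.0/24 -> H1 at depth 24
  Q 172.224.13.124: descend 101011001110 ; hops seen [H0,H0] ; pick H0
  add 29.8.156.32/28 -> H4 at depth 28
  Q 172.235.68.18: descend 1010110011101011010001000001001 ; hops seen [H0,H0,H1,H2] ; pick H2
  Q 172.235.68.19: descend 1010110011101011010001000001001 ; hops seen [H0,H0,H1,H2] ; pick H2
  Q 172.235.68.1: descend 101011001110101101000100000 ; hops seen [H0,H0,H1] ; pick H1
  - 172.235.68.0/24 clear@24
  Q 205.22.251.131: descend 1 ; hops seen [H0] ; pick H0
  add 172.224.0.0/12 -> H2 at depth 12
  Q 141.185.72.66: descend 10 ; hops seen [H0] ; pick H0
  add 134.28.218.184/32 -> H4 at depth 32
  add 172.0.0.0/8 -> H4 at depth 8
  add 166.177.224.0/19 -> H0 at depth 19
  add 134.28.218.0/24 -> H2 at depth 24
  Q 213.153.235.249: descend 1 ; hops seen [H0] ; pick H0
  Q 172.35.231.70: descend 10101100 ; hops seen [H0,H4] ; pick H4
  Q 134.28.218.184: descend 10000110000111001101101010111000 ; hops seen [H0,H2,H4] ; pick H4
  add 172.235.0.0/17 -> H2 at depth 17
  add 29.8.156.0/24 -> H4 at depth 24
  Q 166.177.224.113: descend 1010011010110001111 ; hops seen [H0,H0] ; pick H0
  Q 166.177.224.13: descend 1010011010110001111 ; hops seen [H0,H0] ; pick H0
  add 134.28.0.0/16 -> H1 at depth 16
  add 0.0.0.0/0 -> H4 at depth 0
  add 0.0.0.0/0 -> H4 at depth 0
  Q 128.115.203.197: descend 10000 ; hops seen [H4,H0] ; pick H0
  add 172.235.68.16/28 -> H2 at depth 28
  Q 172.0.24.197: descend 10101100 ; hops seen [H4,H0,H4] ; pick H4
  - 29.8.156.0/24 clear@24

== LOOKUPS ==
["H2","H0","H0","H2","H2","H1","H0","H0","H0","H4","H4","H0","H0","H0","H4"]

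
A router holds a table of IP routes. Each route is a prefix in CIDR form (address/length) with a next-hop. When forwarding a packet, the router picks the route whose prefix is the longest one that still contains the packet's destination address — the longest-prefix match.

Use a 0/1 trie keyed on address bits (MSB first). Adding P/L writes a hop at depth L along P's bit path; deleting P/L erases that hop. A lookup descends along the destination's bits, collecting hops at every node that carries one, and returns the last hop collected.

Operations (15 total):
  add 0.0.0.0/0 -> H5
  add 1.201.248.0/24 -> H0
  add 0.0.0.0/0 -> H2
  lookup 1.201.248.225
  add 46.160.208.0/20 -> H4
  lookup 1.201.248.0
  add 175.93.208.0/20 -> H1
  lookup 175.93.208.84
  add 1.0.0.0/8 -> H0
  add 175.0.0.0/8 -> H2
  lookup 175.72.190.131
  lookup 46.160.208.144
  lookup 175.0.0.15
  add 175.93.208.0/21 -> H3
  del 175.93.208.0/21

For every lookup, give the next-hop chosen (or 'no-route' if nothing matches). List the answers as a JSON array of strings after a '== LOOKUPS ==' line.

Process each operation:
  add 0.0.0.0/0 -> H5 at depth 0
  add 1.201.248.0/24 -> H0 at depth 24
  add 0.0.0.0/0 -> H2 at depth 0
  lookup 1.201.248.225: bits 000000011100100111111000 walk d0:H2→d1:-→d2:-→d3:-→d4:-→d5:-→d6:-→d7:-→d8:-→d9:-→d10:-→d11:-→d12:-→d13:-→d14:-→d15:-→d16:-→d17:-→d18:-→d19:-→d20:-→d21:-→d22:-→d23:-→d24:H0 -> H0
  add 46.160.208.0/20 -> H4 at depth 20
  lookup 1.201.248.0: bits 000000011100100111111000 walk d0:H2→d1:-→d2:-→d3:-→d4:-→d5:-→d6:-→d7:-→d8:-→d9:-→d10:-→d11:-→d12:-→d13:-→d14:-→d15:-→d16:-→d17:-→d18:-→d19:-→d20:-→d21:-→d22:-→d23:-→d24:H0 -> H0
  add 175.93.208.0/20 -> H1 at depth 20
  lookup 175.93.208.84: bits 10101111010111011101 walk d0:H2→d1:-→d2:-→d3:-→d4:-→d5:-→d6:-→d7:-→d8:-→d9:-→d10:-→d11:-→d12:-→d13:-→d14:-→d15:-→d16:-→d17:-→d18:-→d19:-→d20:H1 -> H1
  add 1.0.0.0/8 -> H0 at depth 8
  add 175.0.0.0/8 -> H2 at depth 8
  lookup 175.72.190.131: bits 10101111010 walk d0:H2→d1:-→d2:-→d3:-→d4:-→d5:-→d6:-→d7:-→d8:H2→d9:-→d10:-→d11:- -> H2
  lookup 46.160.208.144: bits 00101110101000001101 walk d0:H2→d1:-→d2:-→d3:-→d4:-→d5:-→d6:-→d7:-→d8:-→d9:-→d10:-→d11:-→d12:-→d13:-→d14:-→d15:-→d16:-→d17:-→d18:-→d19:-→d20:H4 -> H4
  lookup 175.0.0.15: bits 101011110 walk d0:H2→d1:-→d2:-→d3:-→d4:-→d5:-→d6:-→d7:-→d8:H2→d9:- -> H2
  add 175.93.208.0/21 -> H3 at depth 21
  del 175.93.208.0/21 (clear depth 21)

== LOOKUPS ==
["H0","H0","H1","H2","H4","H2"]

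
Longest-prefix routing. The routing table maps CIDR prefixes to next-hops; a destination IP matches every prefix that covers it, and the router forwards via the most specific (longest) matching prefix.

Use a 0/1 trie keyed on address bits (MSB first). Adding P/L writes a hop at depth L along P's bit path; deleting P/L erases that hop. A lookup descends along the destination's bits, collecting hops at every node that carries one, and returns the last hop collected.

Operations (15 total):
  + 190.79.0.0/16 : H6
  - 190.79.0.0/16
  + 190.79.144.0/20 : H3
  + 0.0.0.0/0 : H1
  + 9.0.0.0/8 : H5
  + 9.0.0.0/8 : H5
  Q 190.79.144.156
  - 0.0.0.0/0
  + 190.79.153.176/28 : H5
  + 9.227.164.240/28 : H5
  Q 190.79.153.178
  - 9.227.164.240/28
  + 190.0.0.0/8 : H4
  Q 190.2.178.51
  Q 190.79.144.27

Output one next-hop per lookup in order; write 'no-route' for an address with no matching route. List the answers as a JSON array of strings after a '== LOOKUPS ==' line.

Trace:
  add 190.79.0.0/16 -> H6 at depth 16
  - 190.79.0.0/16 clear@16
  add 190.79.144.0/20 -> H3 at depth 20
  add 0.0.0.0/0 -> H1 at depth 0
  add 9.0.0.0/8 -> H5 at depth 8
  add 9.0.0.0/8 -> H5 at depth 8
  lookup 190.79.144.156: bits 10111110010011111001 walk d0:H1→d1:-→d2:-→d3:-→d4:-→d5:-→d6:-→d7:-→d8:-→d9:-→d10:-→d11:-→d12:-→d13:-→d14:-→d15:-→d16:-→d17:-→d18:-→d19:-→d20:H3 -> H3
  - 0.0.0.0/0 clear@0
  add 190.79.153.176/28 -> H5 at depth 28
  add 9.227.164.240/28 -> H5 at depth 28
  lookup 190.79.153.178: bits 1011111001001111100110011011 walk d0:-→d1:-→d2:-→d3:-→d4:-→d5:-→d6:-→d7:-→d8:-→d9:-→d10:-→d11:-→d12:-→d13:-→d14:-→d15:-→d16:-→d17:-→d18:-→d19:-→d20:H3→d21:-→d22:-→d23:-→d24:-→d25:-→d26:-→d27:-→d28:H5 -> H5
  - 9.227.164.240/28 clear@28
  add 190.0.0.0/8 -> H4 at depth 8
  lookup 190.2.178.51: bits 101111100 walk d0:-→d1:-→d2:-→d3:-→d4:-→d5:-→d6:-→d7:-→d8:H4→d9:- -> H4
  lookup 190.79.144.27: bits 10111110010011111001 walk d0:-→d1:-→d2:-→d3:-→d4:-→d5:-→d6:-→d7:-→d8:H4→d9:-→d10:-→d11:-→d12:-→d13:-→d14:-→d15:-→d16:-→d17:-→d18:-→d19:-→d20:H3 -> H3

== LOOKUPS ==
["H3","H5","H4","H3"]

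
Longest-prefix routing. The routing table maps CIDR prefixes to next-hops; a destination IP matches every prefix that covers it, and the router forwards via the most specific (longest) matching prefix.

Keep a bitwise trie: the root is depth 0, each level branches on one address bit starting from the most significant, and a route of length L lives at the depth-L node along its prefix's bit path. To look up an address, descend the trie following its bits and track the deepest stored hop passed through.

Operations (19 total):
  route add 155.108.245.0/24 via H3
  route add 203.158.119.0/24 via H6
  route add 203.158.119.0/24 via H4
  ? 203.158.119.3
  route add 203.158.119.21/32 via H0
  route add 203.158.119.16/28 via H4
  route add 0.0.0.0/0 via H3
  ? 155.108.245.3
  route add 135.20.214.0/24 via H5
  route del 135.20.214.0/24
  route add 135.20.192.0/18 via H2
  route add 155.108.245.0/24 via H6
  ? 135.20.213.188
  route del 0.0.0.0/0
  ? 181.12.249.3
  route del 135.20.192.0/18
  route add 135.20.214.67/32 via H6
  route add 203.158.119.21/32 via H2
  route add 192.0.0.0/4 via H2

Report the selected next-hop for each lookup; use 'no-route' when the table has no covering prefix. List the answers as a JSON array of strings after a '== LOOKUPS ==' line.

Process each operation:
  + 155.108.245.0/24 (H3) depth=24
  + 203.158.119.0/24 (H6) depth=24
  + 203.158.119.0/24 (H4) depth=24
  Q 203.158.119.3: descend 110010111001111001110111 ; hops seen [H4] ; pick H4
  + 203.158.119.21/32 (H0) depth=32
  + 203.158.119.16/28 (H4) depth=28
  + 0.0.0.0/0 (H3) depth=0
  Q 155.108.245.3: descend 100110110110110011110101 ; hops seen [H3,H3] ; pick H3
  + 135.20.214.0/24 (H5) depth=24
  - 135.20.214.0/24 clear@24
  + 135.20.192.0/18 (H2) depth=18
  + 155.108.245.0/24 (H6) depth=24
  Q 135.20.213.188: descend 1000011100010100110101 ; hops seen [H3,H2] ; pick H2
  - 0.0.0.0/0 clear@0
  Q 181.12.249.3: descend 10 ; hops seen [∅] ; pick no-route
  - 135.20.192.0/18 clear@18
  + 135.20.214.67/32 (H6) depth=32
  + 203.158.119.21/32 (H2) depth=32
  + 192.0.0.0/4 (H2) depth=4

== LOOKUPS ==
["H4","H3","H2","no-route"]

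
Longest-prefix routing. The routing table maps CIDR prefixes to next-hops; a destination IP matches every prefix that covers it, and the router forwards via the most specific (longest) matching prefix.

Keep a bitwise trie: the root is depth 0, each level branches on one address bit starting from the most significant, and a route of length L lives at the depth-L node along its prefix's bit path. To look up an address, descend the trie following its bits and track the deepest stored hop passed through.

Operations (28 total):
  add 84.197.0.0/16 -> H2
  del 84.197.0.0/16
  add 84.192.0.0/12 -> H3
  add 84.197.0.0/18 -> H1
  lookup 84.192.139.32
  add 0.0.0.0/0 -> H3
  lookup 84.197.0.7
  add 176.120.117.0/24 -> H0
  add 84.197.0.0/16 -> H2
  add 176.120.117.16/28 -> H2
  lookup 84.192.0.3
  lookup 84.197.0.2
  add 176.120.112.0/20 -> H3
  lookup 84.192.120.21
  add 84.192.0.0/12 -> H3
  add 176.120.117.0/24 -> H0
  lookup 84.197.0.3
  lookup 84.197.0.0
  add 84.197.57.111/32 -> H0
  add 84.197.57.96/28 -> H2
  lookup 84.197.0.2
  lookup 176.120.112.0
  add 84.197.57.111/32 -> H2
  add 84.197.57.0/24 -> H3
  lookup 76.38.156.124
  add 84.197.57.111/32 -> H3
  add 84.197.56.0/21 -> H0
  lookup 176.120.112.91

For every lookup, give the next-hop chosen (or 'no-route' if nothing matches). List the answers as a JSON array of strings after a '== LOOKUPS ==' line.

Trace:
  add 84.197.0.0/16 -> H2 at depth 16
  del 84.197.0.0/16 (clear depth 16)
  add 84.192.0.0/12 -> H3 at depth 12
  add 84.197.0.0/18 -> H1 at depth 18
  Q 84.192.139.32: descend 0101010011000 ; hops seen [H3] ; pick H3
  add 0.0.0.0/0 -> H3 at depth 0
  Q 84.197.0.7: descend 010101001100010100 ; hops seen [H3,H3,H1] ; pick H1
  add 176.120.117.0/24 -> H0 at depth 24
  add 84.197.0.0/16 -> H2 at depth 16
  add 176.120.117.16/28 -> H2 at depth 28
  Q 84.192.0.3: descend 0101010011000 ; hops seen [H3,H3] ; pick H3
  Q 84.197.0.2: descend 010101001100010100 ; hops seen [H3,H3,H2,H1] ; pick H1
  add 176.120.112.0/20 -> H3 at depth 20
  Q 84.192.120.21: descend 0101010011000 ; hops seen [H3,H3] ; pick H3
  add 84.192.0.0/12 -> H3 at depth 12
  add 176.120.117.0/24 -> H0 at depth 24
  Q 84.197.0.3: descend 010101001100010100 ; hops seen [H3,H3,H2,H1] ; pick H1
  Q 84.197.0.0: descend 010101001100010100 ; hops seen [H3,H3,H2,H1] ; pick H1
  add 84.197.57.111/32 -> H0 at depth 32
  add 84.197.57.96/28 -> H2 at depth 28
  Q 84.197.0.2: descend 010101001100010100 ; hops seen [H3,H3,H2,H1] ; pick H1
  Q 176.120.112.0: descend 101100000111100001110 ; hops seen [H3,H3] ; pick H3
  add 84.197.57.111/32 -> H2 at depth 32
  add 84.197.57.0/24 -> H3 at depth 24
  Q 76.38.156.124: descend 010 ; hops seen [H3] ; pick H3
  add 84.197.57.111/32 -> H3 at depth 32
  add 84.197.56.0/21 -> H0 at depth 21
  Q 176.120.112.91: descend 101100000111100001110 ; hops seen [H3,H3] ; pick H3

== LOOKUPS ==
["H3","H1","H3","H1","H3","H1","H1","H1","H3","H3","H3"]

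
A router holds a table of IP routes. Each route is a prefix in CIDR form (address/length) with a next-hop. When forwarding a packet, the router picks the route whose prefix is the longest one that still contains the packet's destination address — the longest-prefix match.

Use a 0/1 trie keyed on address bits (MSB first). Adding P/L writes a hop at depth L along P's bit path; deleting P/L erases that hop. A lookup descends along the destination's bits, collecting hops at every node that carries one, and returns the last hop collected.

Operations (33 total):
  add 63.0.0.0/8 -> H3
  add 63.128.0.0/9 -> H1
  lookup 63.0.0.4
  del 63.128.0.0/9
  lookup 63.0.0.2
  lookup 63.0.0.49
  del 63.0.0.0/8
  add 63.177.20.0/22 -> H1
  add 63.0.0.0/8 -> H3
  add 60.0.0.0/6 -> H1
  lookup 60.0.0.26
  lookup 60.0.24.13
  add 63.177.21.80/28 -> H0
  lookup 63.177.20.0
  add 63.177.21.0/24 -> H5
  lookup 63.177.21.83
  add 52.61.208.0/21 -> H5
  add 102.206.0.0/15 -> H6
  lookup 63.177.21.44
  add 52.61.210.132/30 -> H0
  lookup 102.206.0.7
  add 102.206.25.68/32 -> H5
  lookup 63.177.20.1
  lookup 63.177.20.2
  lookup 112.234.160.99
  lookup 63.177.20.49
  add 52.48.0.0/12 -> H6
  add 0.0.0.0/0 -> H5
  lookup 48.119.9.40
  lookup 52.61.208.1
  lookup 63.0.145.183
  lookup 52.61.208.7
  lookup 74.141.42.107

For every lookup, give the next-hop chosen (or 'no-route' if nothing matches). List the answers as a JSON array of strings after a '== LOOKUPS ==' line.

Process each operation:
  + 63.0.0.0/8 (H3) depth=8
  + 63.128.0.0/9 (H1) depth=9
  Q 63.0.0.4: descend 00111111 ; hops seen [H3] ; pick H3
  del 63.128.0.0/9 (clear depth 9)
  Q 63.0.0.2: descend 00111111 ; hops seen [H3] ; pick H3
  Q 63.0.0.49: descend 00111111 ; hops seen [H3] ; pick H3
  del 63.0.0.0/8 (clear depth 8)
  + 63.177.20.0/22 (H1) depth=22
  + 63.0.0.0/8 (H3) depth=8
  + 60.0.0.0/6 (H1) depth=6
  Q 60.0.0.26: descend 001111 ; hops seen [H1] ; pick H1
  Q 60.0.24.13: descend 001111 ; hops seen [H1] ; pick H1
  + 63.177.21.80/28 (H0) depth=28
  Q 63.177.20.0: descend 00111111101100010001010 ; hops seen [H1,H3,H1] ; pick H1
  + 63.177.21.0/24 (H5) depth=24
  Q 63.177.21.83: descend 0011111110110001000101010101 ; hops seen [H1,H3,H1,H5,H0] ; pick H0
  + 52.61.208.0/21 (H5) depth=21
  + 102.206.0.0/15 (H6) depth=15
  Q 63.177.21.44: descend 0011111110110001000101010 ; hops seen [H1,H3,H1,H5] ; pick H5
  + 52.61.210.132/30 (H0) depth=30
  Q 102.206.0.7: descend 011001101100111 ; hops seen [H6] ; pick H6
  + 102.206.25.68/32 (H5) depth=32
  Q 63.177.20.1: descend 00111111101100010001010 ; hops seen [H1,H3,H1] ; pick H1
  Q 63.177.20.2: descend 00111111101100010001010 ; hops seen [H1,H3,H1] ; pick H1
  Q 112.234.160.99: descend 011 ; hops seen [∅] ; pick no-route
  Q 63.177.20.49: descend 00111111101100010001010 ; hops seen [H1,H3,H1] ; pick H1
  + 52.48.0.0/12 (H6) depth=12
  + 0.0.0.0/0 (H5) depth=0
  Q 48.119.9.40: descend 00110 ; hops seen [H5] ; pick H5
  Q 52.61.208.1: descend 0011010000111101110100 ; hops seen [H5,H6,H5] ; pick H5
  Q 63.0.145.183: descend 00111111 ; hops seen [H5,H1,H3] ; pick H3
  Q 52.61.208.7: descend 0011010000111101110100 ; hops seen [H5,H6,H5] ; pick H5
  Q 74.141.42.107: descend 01 ; hops seen [H5] ; pick H5

== LOOKUPS ==
["H3","H3","H3","H1","H1","H1","H0","H5","H6","H1","H1","no-route","H1","H5","H5","H3","H5","H5"]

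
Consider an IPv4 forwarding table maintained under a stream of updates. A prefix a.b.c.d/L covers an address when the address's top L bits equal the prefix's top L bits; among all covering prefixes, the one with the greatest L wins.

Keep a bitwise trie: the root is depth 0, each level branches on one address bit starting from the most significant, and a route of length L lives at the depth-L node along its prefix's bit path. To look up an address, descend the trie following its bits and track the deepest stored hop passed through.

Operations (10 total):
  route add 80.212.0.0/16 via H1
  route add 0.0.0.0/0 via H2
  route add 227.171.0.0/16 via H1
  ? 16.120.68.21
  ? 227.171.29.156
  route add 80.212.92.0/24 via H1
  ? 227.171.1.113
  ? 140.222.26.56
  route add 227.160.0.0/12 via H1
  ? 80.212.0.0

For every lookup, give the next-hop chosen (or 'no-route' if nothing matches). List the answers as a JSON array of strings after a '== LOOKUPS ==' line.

Process each operation:
  + 80.212.0.0/16 (H1) depth=16
  + 0.0.0.0/0 (H2) depth=0
  + 227.171.0.0/16 (H1) depth=16
  lookup 16.120.68.21: bits 0 walk d0:H2→d1:- -> H2
  lookup 227.171.29.156: bits 1110001110101011 walk d0:H2→d1:-→d2:-→d3:-→d4:-→d5:-→d6:-→d7:-→d8:-→d9:-→d10:-→d11:-→d12:-→d13:-→d14:-→d15:-→d16:H1 -> H1
  + 80.212.92.0/24 (H1) depth=24
  lookup 227.171.1.113: bits 1110001110101011 walk d0:H2→d1:-→d2:-→d3:-→d4:-→d5:-→d6:-→d7:-→d8:-→d9:-→d10:-→d11:-→d12:-→d13:-→d14:-→d15:-→d16:H1 -> H1
  lookup 140.222.26.56: bits 1 walk d0:H2→d1:- -> H2
  + 227.160.0.0/12 (H1) depth=12
  lookup 80.212.0.0: bits 01010000110101000 walk d0:H2→d1:-→d2:-→d3:-→d4:-→d5:-→d6:-→d7:-→d8:-→d9:-→d10:-→d11:-→d12:-→d13:-→d14:-→d15:-→d16:H1→d17:- -> H1

== LOOKUPS ==
["H2","H1","H1","H2","H1"]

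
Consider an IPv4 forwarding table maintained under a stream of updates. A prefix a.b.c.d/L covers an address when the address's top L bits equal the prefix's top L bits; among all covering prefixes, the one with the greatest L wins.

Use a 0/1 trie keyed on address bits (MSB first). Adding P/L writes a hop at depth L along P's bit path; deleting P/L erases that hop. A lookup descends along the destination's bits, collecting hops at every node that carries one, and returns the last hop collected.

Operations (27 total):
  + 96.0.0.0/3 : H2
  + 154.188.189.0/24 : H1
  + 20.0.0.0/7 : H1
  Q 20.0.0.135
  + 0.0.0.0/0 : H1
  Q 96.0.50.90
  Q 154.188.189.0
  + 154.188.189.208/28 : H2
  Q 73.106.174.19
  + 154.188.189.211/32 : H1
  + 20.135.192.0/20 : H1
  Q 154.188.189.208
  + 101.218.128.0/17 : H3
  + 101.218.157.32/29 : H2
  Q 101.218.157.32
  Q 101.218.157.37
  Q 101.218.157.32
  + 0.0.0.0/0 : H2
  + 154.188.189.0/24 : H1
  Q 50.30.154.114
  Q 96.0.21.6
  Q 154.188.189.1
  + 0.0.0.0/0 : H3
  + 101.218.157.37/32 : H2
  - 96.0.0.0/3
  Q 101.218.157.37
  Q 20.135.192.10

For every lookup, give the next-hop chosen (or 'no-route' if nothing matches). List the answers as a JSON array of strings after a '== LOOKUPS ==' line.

Trace:
  add 96.0.0.0/3 -> H2 at depth 3
  add 154.188.189.0/24 -> H1 at depth 24
  add 20.0.0.0/7 -> H1 at depth 7
  Q 20.0.0.135: descend 0001010 ; hops seen [H1] ; pick H1
  add 0.0.0.0/0 -> H1 at depth 0
  Q 96.0.50.90: descend 011 ; hops seen [H1,H2] ; pick H2
  Q 154.188.189.0: descend 100110101011110010111101 ; hops seen [H1,H1] ; pick H1
  add 154.188.189.208/28 -> H2 at depth 28
  Q 73.106.174.19: descend 01 ; hops seen [H1] ; pick H1
  add 154.188.189.211/32 -> H1 at depth 32
  add 20.135.192.0/20 -> H1 at depth 20
  Q 154.188.189.208: descend 100110101011110010111101110100 ; hops seen [H1,H1,H2] ; pick H2
  add 101.218.128.0/17 -> H3 at depth 17
  add 101.218.157.32/29 -> H2 at depth 29
  Q 101.218.157.32: descend 01100101110110101001110100100 ; hops seen [H1,H2,H3,H2] ; pick H2
  Q 101.218.157.37: descend 01100101110110101001110100100 ; hops seen [H1,H2,H3,H2] ; pick H2
  Q 101.218.157.32: descend 01100101110110101001110100100 ; hops seen [H1,H2,H3,H2] ; pick H2
  add 0.0.0.0/0 -> H2 at depth 0
  add 154.188.189.0/24 -> H1 at depth 24
  Q 50.30.154.114: descend 00 ; hops seen [H2] ; pick H2
  Q 96.0.21.6: descend 01100 ; hops seen [H2,H2] ; pick H2
  Q 154.188.189.1: descend 100110101011110010111101 ; hops seen [H2,H1] ; pick H1
  add 0.0.0.0/0 -> H3 at depth 0
  add 101.218.157.37/32 -> H2 at depth 32
  - 96.0.0.0/3 clear@3
  Q 101.218.157.37: descend 01100101110110101001110100100101 ; hops seen [H3,H3,H2,H2] ; pick H2
  Q 20.135.192.10: descend 00010100100001111100 ; hops seen [H3,H1,H1] ; pick H1

== LOOKUPS ==
["H1","H2","H1","H1","H2","H2","H2","H2","H2","H2","H1","H2","H1"]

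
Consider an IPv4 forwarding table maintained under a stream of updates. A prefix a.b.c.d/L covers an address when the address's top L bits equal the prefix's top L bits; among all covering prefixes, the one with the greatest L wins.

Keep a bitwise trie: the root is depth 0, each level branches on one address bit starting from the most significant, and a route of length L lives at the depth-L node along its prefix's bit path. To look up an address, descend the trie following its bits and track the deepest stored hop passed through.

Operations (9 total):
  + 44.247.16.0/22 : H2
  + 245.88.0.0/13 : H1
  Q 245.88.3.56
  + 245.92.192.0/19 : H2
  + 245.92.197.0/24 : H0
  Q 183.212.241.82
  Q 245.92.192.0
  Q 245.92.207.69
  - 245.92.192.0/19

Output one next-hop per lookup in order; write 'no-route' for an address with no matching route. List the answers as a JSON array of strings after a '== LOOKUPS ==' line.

Apply in order:
  + 44.247.16.0/22 (H2) depth=22
  + 245.88.0.0/13 (H1) depth=13
  lookup 245.88.3.56: bits 1111010101011 walk d0:-→d1:-→d2:-→d3:-→d4:-→d5:-→d6:-→d7:-→d8:-→d9:-→d10:-→d11:-→d12:-→d13:H1 -> H1
  + 245.92.192.0/19 (H2) depth=19
  + 245.92.197.0/24 (H0) depth=24
  lookup 183.212.241.82: bits 1 walk d0:-→d1:- -> no-route
  lookup 245.92.192.0: bits 111101010101110011000 walk d0:-→d1:-→d2:-→d3:-→d4:-→d5:-→d6:-→d7:-→d8:-→d9:-→d10:-→d11:-→d12:-→d13:H1→d14:-→d15:-→d16:-→d17:-→d18:-→d19:H2→d20:-→d21:- -> H2
  lookup 245.92.207.69: bits 11110101010111001100 walk d0:-→d1:-→d2:-→d3:-→d4:-→d5:-→d6:-→d7:-→d8:-→d9:-→d10:-→d11:-→d12:-→d13:H1→d14:-→d15:-→d16:-→d17:-→d18:-→d19:H2→d20:- -> H2
  - 245.92.192.0/19 clear@19

== LOOKUPS ==
["H1","no-route","H2","H2"]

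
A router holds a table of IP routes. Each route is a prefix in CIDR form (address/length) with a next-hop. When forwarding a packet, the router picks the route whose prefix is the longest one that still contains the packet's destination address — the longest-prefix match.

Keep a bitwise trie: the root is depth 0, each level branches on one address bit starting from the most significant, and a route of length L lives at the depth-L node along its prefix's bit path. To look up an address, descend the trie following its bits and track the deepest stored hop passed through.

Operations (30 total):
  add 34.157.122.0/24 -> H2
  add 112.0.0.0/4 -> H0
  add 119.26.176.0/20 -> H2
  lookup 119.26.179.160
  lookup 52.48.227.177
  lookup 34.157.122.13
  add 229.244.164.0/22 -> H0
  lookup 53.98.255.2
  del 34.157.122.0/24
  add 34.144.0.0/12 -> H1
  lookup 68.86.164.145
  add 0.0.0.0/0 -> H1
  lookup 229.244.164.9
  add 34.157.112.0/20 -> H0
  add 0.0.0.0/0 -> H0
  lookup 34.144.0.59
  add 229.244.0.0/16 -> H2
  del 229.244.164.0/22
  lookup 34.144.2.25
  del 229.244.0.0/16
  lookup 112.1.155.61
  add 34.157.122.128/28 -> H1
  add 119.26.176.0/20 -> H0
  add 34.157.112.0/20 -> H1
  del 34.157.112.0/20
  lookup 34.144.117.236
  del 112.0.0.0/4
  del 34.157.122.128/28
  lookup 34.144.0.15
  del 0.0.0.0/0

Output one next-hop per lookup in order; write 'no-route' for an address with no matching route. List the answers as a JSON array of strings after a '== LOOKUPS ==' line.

Apply in order:
  + 34.157.122.0/24 (H2) depth=24
  + 112.0.0.0/4 (H0) depth=4
  + 119.26.176.0/20 (H2) depth=20
  lookup 119.26.179.160: bits 01110111000110101011 walk d0:-→d1:-→d2:-→d3:-→d4:H0→d5:-→d6:-→d7:-→d8:-→d9:-→d10:-→d11:-→d12:-→d13:-→d14:-→d15:-→d16:-→d17:-→d18:-→d19:-→d20:H2 -> H2
  lookup 52.48.227.177: bits 001 walk d0:-→d1:-→d2:-→d3:- -> no-route
  lookup 34.157.122.13: bits 001000101001110101111010 walk d0:-→d1:-→d2:-→d3:-→d4:-→d5:-→d6:-→d7:-→d8:-→d9:-→d10:-→d11:-→d12:-→d13:-→d14:-→d15:-→d16:-→d17:-→d18:-→d19:-→d20:-→d21:-→d22:-→d23:-→d24:H2 -> H2
  + 229.244.164.0/22 (H0) depth=22
  lookup 53.98.255.2: bits 001 walk d0:-→d1:-→d2:-→d3:- -> no-route
  del 34.157.122.0/24 (clear depth 24)
  + 34.144.0.0/12 (H1) depth=12
  lookup 68.86.164.145: bits 01 walk d0:-→d1:-→d2:- -> no-route
  + 0.0.0.0/0 (H1) depth=0
  lookup 229.244.164.9: bits 1110010111110100101001 walk d0:H1→d1:-→d2:-→d3:-→d4:-→d5:-→d6:-→d7:-→d8:-→d9:-→d10:-→d11:-→d12:-→d13:-→d14:-→d15:-→d16:-→d17:-→d18:-→d19:-→d20:-→d21:-→d22:H0 -> H0
  + 34.157.112.0/20 (H0) depth=20
  + 0.0.0.0/0 (H0) depth=0
  lookup 34.144.0.59: bits 001000101001 walk d0:H0→d1:-→d2:-→d3:-→d4:-→d5:-→d6:-→d7:-→d8:-→d9:-→d10:-→d11:-→d12:H1 -> H1
  + 229.244.0.0/16 (H2) depth=16
  del 229.244.164.0/22 (clear depth 22)
  lookup 34.144.2.25: bits 001000101001 walk d0:H0→d1:-→d2:-→d3:-→d4:-→d5:-→d6:-→d7:-→d8:-→d9:-→d10:-→d11:-→d12:H1 -> H1
  del 229.244.0.0/16 (clear depth 16)
  lookup 112.1.155.61: bits 01110 walk d0:H0→d1:-→d2:-→d3:-→d4:H0→d5:- -> H0
  + 34.157.122.128/28 (H1) depth=28
  + 119.26.176.0/20 (H0) depth=20
  + 34.157.112.0/20 (H1) depth=20
  del 34.157.112.0/20 (clear depth 20)
  lookup 34.144.117.236: bits 001000101001 walk d0:H0→d1:-→d2:-→d3:-→d4:-→d5:-→d6:-→d7:-→d8:-→d9:-→d10:-→d11:-→d12:H1 -> H1
  del 112.0.0.0/4 (clear depth 4)
  del 34.157.122.128/28 (clear depth 28)
  lookup 34.144.0.15: bits 001000101001 walk d0:H0→d1:-→d2:-→d3:-→d4:-→d5:-→d6:-→d7:-→d8:-→d9:-→d10:-→d11:-→d12:H1 -> H1
  del 0.0.0.0/0 (clear depth 0)

== LOOKUPS ==
["H2","no-route","H2","no-route","no-route","H0","H1","H1","H0","H1","H1"]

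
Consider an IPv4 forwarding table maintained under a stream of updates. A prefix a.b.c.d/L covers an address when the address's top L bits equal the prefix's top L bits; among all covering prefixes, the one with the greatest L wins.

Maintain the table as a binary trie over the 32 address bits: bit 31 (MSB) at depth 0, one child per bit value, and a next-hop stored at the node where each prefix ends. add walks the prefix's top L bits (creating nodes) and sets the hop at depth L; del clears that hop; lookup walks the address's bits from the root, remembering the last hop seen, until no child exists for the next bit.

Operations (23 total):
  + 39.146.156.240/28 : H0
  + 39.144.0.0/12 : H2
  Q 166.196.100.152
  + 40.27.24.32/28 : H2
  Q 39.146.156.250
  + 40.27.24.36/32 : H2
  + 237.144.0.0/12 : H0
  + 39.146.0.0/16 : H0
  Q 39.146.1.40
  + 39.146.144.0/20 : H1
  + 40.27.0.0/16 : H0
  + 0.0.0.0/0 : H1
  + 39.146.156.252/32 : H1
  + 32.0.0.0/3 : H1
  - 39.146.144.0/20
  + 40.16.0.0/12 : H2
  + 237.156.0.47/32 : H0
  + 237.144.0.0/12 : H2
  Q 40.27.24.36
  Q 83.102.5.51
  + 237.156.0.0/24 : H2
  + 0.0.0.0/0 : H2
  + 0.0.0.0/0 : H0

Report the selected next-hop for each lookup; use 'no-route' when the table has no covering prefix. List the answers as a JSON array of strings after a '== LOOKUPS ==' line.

Apply in order:
  add 39.146.156.240/28 -> H0 at depth 28
  add 39.144.0.0/12 -> H2 at depth 12
  Q 166.196.100.152: descend ε ; hops seen [∅] ; pick no-route
  add 40.27.24.32/28 -> H2 at depth 28
  Q 39.146.156.250: descend 0010011110010010100111001111 ; hops seen [H2,H0] ; pick H0
  add 40.27.24.36/32 -> H2 at depth 32
  add 237.144.0.0/12 -> H0 at depth 12
  add 39.146.0.0/16 -> H0 at depth 16
  Q 39.146.1.40: descend 0010011110010010 ; hops seen [H2,H0] ; pick H0
  add 39.146.144.0/20 -> H1 at depth 20
  add 40.27.0.0/16 -> H0 at depth 16
  add 0.0.0.0/0 -> H1 at depth 0
  add 39.146.156.252/32 -> H1 at depth 32
  add 32.0.0.0/3 -> H1 at depth 3
  del 39.146.144.0/20 (clear depth 20)
  add 40.16.0.0/12 -> H2 at depth 12
  add 237.156.0.47/32 -> H0 at depth 32
  add 237.144.0.0/12 -> H2 at depth 12
  Q 40.27.24.36: descend 00101000000110110001100000100100 ; hops seen [H1,H1,H2,H0,H2,H2] ; pick H2
  Q 83.102.5.51: descend 0 ; hops seen [H1] ; pick H1
  add 237.156.0.0/24 -> H2 at depth 24
  add 0.0.0.0/0 -> H2 at depth 0
  add 0.0.0.0/0 -> H0 at depth 0

== LOOKUPS ==
["no-route","H0","H0","H2","H1"]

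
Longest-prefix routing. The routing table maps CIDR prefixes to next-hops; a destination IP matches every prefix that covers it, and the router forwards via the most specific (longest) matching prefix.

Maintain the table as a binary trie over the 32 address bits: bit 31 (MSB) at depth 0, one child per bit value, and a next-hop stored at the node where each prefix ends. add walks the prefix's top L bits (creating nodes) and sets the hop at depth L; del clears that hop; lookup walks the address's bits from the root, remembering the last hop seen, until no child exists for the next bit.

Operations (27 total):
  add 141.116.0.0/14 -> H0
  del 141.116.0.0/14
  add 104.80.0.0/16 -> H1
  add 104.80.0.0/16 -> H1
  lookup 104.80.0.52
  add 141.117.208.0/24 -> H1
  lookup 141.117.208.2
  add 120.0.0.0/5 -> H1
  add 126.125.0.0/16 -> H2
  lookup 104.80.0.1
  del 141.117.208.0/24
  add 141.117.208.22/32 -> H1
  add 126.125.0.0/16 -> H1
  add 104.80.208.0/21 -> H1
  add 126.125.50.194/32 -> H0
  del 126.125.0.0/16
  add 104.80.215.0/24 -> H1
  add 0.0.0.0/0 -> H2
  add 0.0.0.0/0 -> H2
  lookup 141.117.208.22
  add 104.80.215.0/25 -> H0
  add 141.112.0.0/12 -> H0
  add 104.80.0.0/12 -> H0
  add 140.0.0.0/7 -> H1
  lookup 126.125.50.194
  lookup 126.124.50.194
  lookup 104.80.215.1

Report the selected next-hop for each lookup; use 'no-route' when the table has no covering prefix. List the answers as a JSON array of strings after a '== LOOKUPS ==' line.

Process each operation:
  add 141.116.0.0/14 -> H0 at depth 14
  - 141.116.0.0/14 clear@14
  add 104.80.0.0/16 -> H1 at depth 16
  add 104.80.0.0/16 -> H1 at depth 16
  ? 104.80.0.52  path d0:-→d1:-→d2:-→d3:-→d4:-→d5:-→d6:-→d7:-→d8:-→d9:-→d10:-→d11:-→d12:-→d13:-→d14:-→d15:-→d16:H1  best=H1
  add 141.117.208.0/24 -> H1 at depth 24
  ? 141.117.208.2  path d0:-→d1:-→d2:-→d3:-→d4:-→d5:-→d6:-→d7:-→d8:-→d9:-→d10:-→d11:-→d12:-→d13:-→d14:-→d15:-→d16:-→d17:-→d18:-→d19:-→d20:-→d21:-→d22:-→d23:-→d24:H1  best=H1
  add 120.0.0.0/5 -> H1 at depth 5
  add 126.125.0.0/16 -> H2 at depth 16
  ? 104.80.0.1  path d0:-→d1:-→d2:-→d3:-→d4:-→d5:-→d6:-→d7:-→d8:-→d9:-→d10:-→d11:-→d12:-→d13:-→d14:-→d15:-→d16:H1  best=H1
  - 141.117.208.0/24 clear@24
  add 141.117.208.22/32 -> H1 at depth 32
  add 126.125.0.0/16 -> H1 at depth 16
  add 104.80.208.0/21 -> H1 at depth 21
  add 126.125.50.194/32 -> H0 at depth 32
  - 126.125.0.0/16 clear@16
  add 104.80.215.0/24 -> H1 at depth 24
  add 0.0.0.0/0 -> H2 at depth 0
  add 0.0.0.0/0 -> H2 at depth 0
  ? 141.117.208.22  path d0:H2→d1:-→d2:-→d3:-→d4:-→d5:-→d6:-→d7:-→d8:-→d9:-→d10:-→d11:-→d12:-→d13:-→d14:-→d15:-→d16:-→d17:-→d18:-→d19:-→d20:-→d21:-→d22:-→d23:-→d24:-→d25:-→d26:-→d27:-→d28:-→d29:-→d30:-→d31:-→d32:H1  best=H1
  add 104.80.215.0/25 -> H0 at depth 25
  add 141.112.0.0/12 -> H0 at depth 12
  add 104.80.0.0/12 -> H0 at depth 12
  add 140.0.0.0/7 -> H1 at depth 7
  ? 126.125.50.194  path d0:H2→d1:-→d2:-→d3:-→d4:-→d5:H1→d6:-→d7:-→d8:-→d9:-→d10:-→d11:-→d12:-→d13:-→d14:-→d15:-→d16:-→d17:-→d18:-→d19:-→d20:-→d21:-→d22:-→d23:-→d24:-→d25:-→d26:-→d27:-→d28:-→d29:-→d30:-→d31:-→d32:H0  best=H0
  ? 126.124.50.194  path d0:H2→d1:-→d2:-→d3:-→d4:-→d5:H1→d6:-→d7:-→d8:-→d9:-→d10:-→d11:-→d12:-→d13:-→d14:-→d15:-  best=H1
  ? 104.80.215.1  path d0:H2→d1:-→d2:-→d3:-→d4:-→d5:-→d6:-→d7:-→d8:-→d9:-→d10:-→d11:-→d12:H0→d13:-→d14:-→d15:-→d16:H1→d17:-→d18:-→d19:-→d20:-→d21:H1→d22:-→d23:-→d24:H1→d25:H0  best=H0

== LOOKUPS ==
["H1","H1","H1","H1","H0","H1","H0"]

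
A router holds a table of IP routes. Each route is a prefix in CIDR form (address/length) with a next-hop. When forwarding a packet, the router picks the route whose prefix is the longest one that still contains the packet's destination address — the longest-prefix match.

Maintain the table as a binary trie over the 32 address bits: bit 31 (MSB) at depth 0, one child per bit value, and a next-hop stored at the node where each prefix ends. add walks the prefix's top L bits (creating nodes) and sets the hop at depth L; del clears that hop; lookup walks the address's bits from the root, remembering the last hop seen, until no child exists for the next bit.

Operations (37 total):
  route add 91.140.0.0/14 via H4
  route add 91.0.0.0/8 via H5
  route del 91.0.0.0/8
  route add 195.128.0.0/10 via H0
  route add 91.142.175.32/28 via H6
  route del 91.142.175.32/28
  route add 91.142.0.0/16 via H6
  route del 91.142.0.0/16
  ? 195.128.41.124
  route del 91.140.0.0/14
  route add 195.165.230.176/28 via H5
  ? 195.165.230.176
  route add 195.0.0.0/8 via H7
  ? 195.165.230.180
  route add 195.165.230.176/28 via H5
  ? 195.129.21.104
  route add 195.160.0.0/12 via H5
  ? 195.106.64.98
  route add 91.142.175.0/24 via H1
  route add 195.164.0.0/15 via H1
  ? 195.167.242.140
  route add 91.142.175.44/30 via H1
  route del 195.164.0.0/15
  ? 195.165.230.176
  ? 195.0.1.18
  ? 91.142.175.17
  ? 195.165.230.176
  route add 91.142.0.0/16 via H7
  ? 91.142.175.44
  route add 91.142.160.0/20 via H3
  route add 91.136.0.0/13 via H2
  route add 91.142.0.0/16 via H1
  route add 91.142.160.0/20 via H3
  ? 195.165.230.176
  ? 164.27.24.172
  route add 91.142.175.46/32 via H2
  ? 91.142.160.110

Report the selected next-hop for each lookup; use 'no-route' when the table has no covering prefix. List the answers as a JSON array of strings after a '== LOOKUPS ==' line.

Process each operation:
  + 91.140.0.0/14 (H4) depth=14
  + 91.0.0.0/8 (H5) depth=8
  del 91.0.0.0/8 (clear depth 8)
  + 195.128.0.0/10 (H0) depth=10
  + 91.142.175.32/28 (H6) depth=28
  del 91.142.175.32/28 (clear depth 28)
  + 91.142.0.0/16 (H6) depth=16
  del 91.142.0.0/16 (clear depth 16)
  ? 195.128.41.124  path d0:-→d1:-→d2:-→d3:-→d4:-→d5:-→d6:-→d7:-→d8:-→d9:-→d10:H0  best=H0
  del 91.140.0.0/14 (clear depth 14)
  + 195.165.230.176/28 (H5) depth=28
  ? 195.165.230.176  path d0:-→d1:-→d2:-→d3:-→d4:-→d5:-→d6:-→d7:-→d8:-→d9:-→d10:H0→d11:-→d12:-→d13:-→d14:-→d15:-→d16:-→d17:-→d18:-→d19:-→d20:-→d21:-→d22:-→d23:-→d24:-→d25:-→d26:-→d27:-→d28:H5  best=H5
  + 195.0.0.0/8 (H7) depth=8
  ? 195.165.230.180  path d0:-→d1:-→d2:-→d3:-→d4:-→d5:-→d6:-→d7:-→d8:H7→d9:-→d10:H0→d11:-→d12:-→d13:-→d14:-→d15:-→d16:-→d17:-→d18:-→d19:-→d20:-→d21:-→d22:-→d23:-→d24:-→d25:-→d26:-→d27:-→d28:H5  best=H5
  + 195.165.230.176/28 (H5) depth=28
  ? 195.129.21.104  path d0:-→d1:-→d2:-→d3:-→d4:-→d5:-→d6:-→d7:-→d8:H7→d9:-→d10:H0  best=H0
  + 195.160.0.0/12 (H5) depth=12
  ? 195.106.64.98  path d0:-→d1:-→d2:-→d3:-→d4:-→d5:-→d6:-→d7:-→d8:H7  best=H7
  + 91.142.175.0/24 (H1) depth=24
  + 195.164.0.0/15 (H1) depth=15
  ? 195.167.242.140  path d0:-→d1:-→d2:-→d3:-→d4:-→d5:-→d6:-→d7:-→d8:H7→d9:-→d10:H0→d11:-→d12:H5→d13:-→d14:-  best=H5
  + 91.142.175.44/30 (H1) depth=30
  del 195.164.0.0/15 (clear depth 15)
  ? 195.165.230.176  path d0:-→d1:-→d2:-→d3:-→d4:-→d5:-→d6:-→d7:-→d8:H7→d9:-→d10:H0→d11:-→d12:H5→d13:-→d14:-→d15:-→d16:-→d17:-→d18:-→d19:-→d20:-→d21:-→d22:-→d23:-→d24:-→d25:-→d26:-→d27:-→d28:H5  best=H5
  ? 195.0.1.18  path d0:-→d1:-→d2:-→d3:-→d4:-→d5:-→d6:-→d7:-→d8:H7  best=H7
  ? 91.142.175.17  path d0:-→d1:-→d2:-→d3:-→d4:-→d5:-→d6:-→d7:-→d8:-→d9:-→d10:-→d11:-→d12:-→d13:-→d14:-→d15:-→d16:-→d17:-→d18:-→d19:-→d20:-→d21:-→d22:-→d23:-→d24:H1→d25:-→d26:-  best=H1
  ? 195.165.230.176  path d0:-→d1:-→d2:-→d3:-→d4:-→d5:-→d6:-→d7:-→d8:H7→d9:-→d10:H0→d11:-→d12:H5→d13:-→d14:-→d15:-→d16:-→d17:-→d18:-→d19:-→d20:-→d21:-→d22:-→d23:-→d24:-→d25:-→d26:-→d27:-→d28:H5  best=H5
  + 91.142.0.0/16 (H7) depth=16
  ? 91.142.175.44  path d0:-→d1:-→d2:-→d3:-→d4:-→d5:-→d6:-→d7:-→d8:-→d9:-→d10:-→d11:-→d12:-→d13:-→d14:-→d15:-→d16:H7→d17:-→d18:-→d19:-→d20:-→d21:-→d22:-→d23:-→d24:H1→d25:-→d26:-→d27:-→d28:-→d29:-→d30:H1  best=H1
  + 91.142.160.0/20 (H3) depth=20
  + 91.136.0.0/13 (H2) depth=13
  + 91.142.0.0/16 (H1) depth=16
  + 91.142.160.0/20 (H3) depth=20
  ? 195.165.230.176  path d0:-→d1:-→d2:-→d3:-→d4:-→d5:-→d6:-→d7:-→d8:H7→d9:-→d10:H0→d11:-→d12:H5→d13:-→d14:-→d15:-→d16:-→d17:-→d18:-→d19:-→d20:-→d21:-→d22:-→d23:-→d24:-→d25:-→d26:-→d27:-→d28:H5  best=H5
  ? 164.27.24.172  path d0:-→d1:-  best=no-route
  + 91.142.175.46/32 (H2) depth=32
  ? 91.142.160.110  path d0:-→d1:-→d2:-→d3:-→d4:-→d5:-→d6:-→d7:-→d8:-→d9:-→d10:-→d11:-→d12:-→d13:H2→d14:-→d15:-→d16:H1→d17:-→d18:-→d19:-→d20:H3  best=H3

== LOOKUPS ==
["H0","H5","H5","H0","H7","H5","H5","H7","H1","H5","H1","H5","no-route","H3"]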